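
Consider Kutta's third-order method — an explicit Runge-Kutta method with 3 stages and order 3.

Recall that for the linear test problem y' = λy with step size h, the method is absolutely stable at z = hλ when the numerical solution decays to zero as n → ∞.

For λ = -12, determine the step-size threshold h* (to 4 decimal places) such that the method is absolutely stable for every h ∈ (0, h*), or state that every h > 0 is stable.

(-2.5127,0); λ=-12 ⇒ h* = 0.2094.

Test eqn y'=λy, z=hλ:
  order 3, 3-stage ⇒ R(z)=1+z+z^2/2+z^3/6
  (e.g. R(-1.1)=0.28317, |R|=0.28317)

Find x<0 with |R(x)|<1.
x=-1.1: |R|=0.2832
|R(-2.71)|=1.3550 |R(-2.21)|=0.5669
Bisect:
  x_lo=-3.2407 |R|=2.6620  x_hi=-0.3550 |R|=0.7006
  mid=-1.79784 |R|=0.15023 →hi
  mid=-2.51927 |R|=1.01077 →lo
  mid=-2.15856 |R|=0.50513 →hi
  mid=-2.33892 |R|=0.73617 →hi
  mid=-2.42910 |R|=0.86766 →hi
  mid=-2.47419 |R|=0.93771 →hi
  mid=-2.49673 |R|=0.97386 →hi
  mid=-2.50800 |R|=0.99222 →hi
  mid=-2.51364 |R|=1.00147 →lo
  ...
  [-2.51276,-2.51258] ⇒ x*=-2.5127
Stable set (-2.5127, 0).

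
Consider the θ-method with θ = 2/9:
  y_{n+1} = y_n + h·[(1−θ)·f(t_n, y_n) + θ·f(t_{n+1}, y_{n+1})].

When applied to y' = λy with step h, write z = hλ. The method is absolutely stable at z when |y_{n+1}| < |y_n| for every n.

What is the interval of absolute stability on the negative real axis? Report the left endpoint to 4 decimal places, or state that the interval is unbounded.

On y'=λy, z=hλ:
  y_{n+1} = y_n + z·[7/9·y_n + 2/9·y_{n+1}] ⇒ (1 − 2/9z)y_{n+1} = (1 + 7/9z)y_n
  so R(z) = (1 + 7/9z)/(1 − 2/9z).

Find x<0 with |R(x)|<1.
x=-0.5: |R|=0.5500
R=−1: 1+7/9x = −1+2/9x ⇒ -5/9x=2 ⇒ x=2/(-5/9)=-3.6000
Confirm numerically:
  x=-3.303: |R|=0.90484 <1
  x=-3.048: |R|=0.81717 <1
  x=-2.166: |R|=0.46220 <1
  x=-4.072: |R|=1.13766 >1
  x=-3.840: |R|=1.07194 >1
  x=-3.623: |R|=1.00708 >1
So |R|<1 on (-3.6000, 0).

(-3.6000, 0).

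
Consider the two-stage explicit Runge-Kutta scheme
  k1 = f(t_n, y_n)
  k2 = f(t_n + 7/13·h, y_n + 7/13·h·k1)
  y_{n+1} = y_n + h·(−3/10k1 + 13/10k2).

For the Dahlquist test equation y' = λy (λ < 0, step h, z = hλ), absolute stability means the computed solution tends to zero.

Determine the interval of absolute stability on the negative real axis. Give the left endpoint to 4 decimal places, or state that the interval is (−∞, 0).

(-1.4286, 0).

On y'=λy, z=hλ:
  k1=λy_n ⇒ h·k1=z·y_n;  k2=λ(1+7/13z)y_n ⇒ h·k2=z(1+7/13z)y_n
  y_{n+1}/y_n = 1 − 3/10z + 13/10z(1+7/13z) = 1 + z + 7/10z²
  ⇒ R(z) = 1 + z + 7/10z².

Find x<0 with |R(x)|<1.
x=-1.01: |R|=0.7041
R=1: x+7/10x²=0 ⇒ x=−10/7=-1.4286; min R=1−1/(4·7/10)=0.6429>−1
Confirm numerically:
  x=-1.400: |R|=0.97200 <1
  x=-1.293: |R|=0.87729 <1
  x=-1.146: |R|=0.77332 <1
  x=-0.752: |R|=0.64385 <1
  x=-1.825: |R|=1.50644 >1
  x=-1.677: |R|=1.29163 >1
Interval (-1.4286, 0).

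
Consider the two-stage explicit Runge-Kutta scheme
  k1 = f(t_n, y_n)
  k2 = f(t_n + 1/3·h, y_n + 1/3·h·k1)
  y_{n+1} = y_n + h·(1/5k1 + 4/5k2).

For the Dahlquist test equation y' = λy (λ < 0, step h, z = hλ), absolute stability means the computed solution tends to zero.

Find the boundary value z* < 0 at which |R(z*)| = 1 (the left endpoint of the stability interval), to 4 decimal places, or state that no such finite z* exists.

left endpoint -3.7500.

Set f=λy, z=hλ:
  k1=λy_n ⇒ h·k1=z·y_n;  k2=λ(1+1/3z)y_n ⇒ h·k2=z(1+1/3z)y_n
  y_{n+1}/y_n = 1 + 1/5z + 4/5z(1+1/3z) = 1 + z + 4/15z²
  so R(z) = 1 + z + 4/15z².

Boundary: |R(x)|=1, x<0.
x=-1.71: |R|=0.0698
R=1: x+4/15x²=0 ⇒ x=−15/4=-3.7500; min R=1−1/(4·4/15)=0.0625>−1
Confirm numerically:
  x=-2.176: |R|=0.08666 <1
  x=-2.009: |R|=0.06729 <1
  x=-1.723: |R|=0.06866 <1
  x=-1.708: |R|=0.06994 <1
  x=-4.248: |R|=1.56413 >1
  x=-4.245: |R|=1.56034 >1
  x=-3.793: |R|=1.04349 >1
Stable set (-3.7500, 0).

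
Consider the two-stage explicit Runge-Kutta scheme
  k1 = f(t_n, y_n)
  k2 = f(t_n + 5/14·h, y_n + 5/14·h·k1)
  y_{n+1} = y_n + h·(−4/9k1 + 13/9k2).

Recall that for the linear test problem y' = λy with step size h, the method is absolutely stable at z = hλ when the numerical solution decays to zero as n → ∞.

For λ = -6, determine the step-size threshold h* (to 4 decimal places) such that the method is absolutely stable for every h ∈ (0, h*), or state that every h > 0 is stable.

(-1.9385,0); λ=-6 ⇒ h* = (126/65)/6 = 0.3231.

On y'=λy, z=hλ:
  k1=λy_n ⇒ h·k1=z·y_n;  k2=λ(1+5/14z)y_n ⇒ h·k2=z(1+5/14z)y_n
  y_{n+1}/y_n = 1 − 4/9z + 13/9z(1+5/14z) = 1 + z + 65/126z²
  ⇒ R(z) = 1 + z + 65/126z².

Need |R(x)|<1, x<0.
x=-0.45: |R|=0.6545
R=1: x+65/126x²=0 ⇒ x=−126/65=-1.9385; min R=1−1/(4·65/126)=0.5154>−1
Confirm numerically:
  x=-1.199: |R|=0.54262 <1
  x=-1.198: |R|=0.54238 <1
  x=-1.022: |R|=0.51682 <1
  x=-2.495: |R|=1.71632 >1
  x=-2.100: |R|=1.17500 >1
  x=-1.967: |R|=1.02896 >1
Interval (-1.9385, 0).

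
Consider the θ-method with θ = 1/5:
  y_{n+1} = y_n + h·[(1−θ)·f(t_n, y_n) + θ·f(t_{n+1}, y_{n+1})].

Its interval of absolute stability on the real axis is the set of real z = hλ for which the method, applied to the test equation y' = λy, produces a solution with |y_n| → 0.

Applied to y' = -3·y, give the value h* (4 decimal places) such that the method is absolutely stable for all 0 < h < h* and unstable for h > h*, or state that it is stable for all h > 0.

Set f=λy, z=hλ:
  y_{n+1} = y_n + z·[4/5·y_n + 1/5·y_{n+1}] ⇒ (1 − 1/5z)y_{n+1} = (1 + 4/5z)y_n
  R(z) = (1 + 4/5z)/(1 − 1/5z).

Find x<0 with |R(x)|<1.
x=-1.3: |R|=0.0317
R=−1: 1+4/5x = −1+1/5x ⇒ -3/5x=2 ⇒ x=2/(-3/5)=-3.3333
Confirm numerically:
  x=-2.516: |R|=0.67376 <1
  x=-1.974: |R|=0.41526 <1
  x=-1.434: |R|=0.11439 <1
  x=-3.897: |R|=1.19006 >1
  x=-3.667: |R|=1.11550 >1
  x=-3.560: |R|=1.07944 >1
Stable set (-3.3333, 0).

(-3.3333,0); λ=-3 ⇒ h* = (10/3)/3 = 1.1111.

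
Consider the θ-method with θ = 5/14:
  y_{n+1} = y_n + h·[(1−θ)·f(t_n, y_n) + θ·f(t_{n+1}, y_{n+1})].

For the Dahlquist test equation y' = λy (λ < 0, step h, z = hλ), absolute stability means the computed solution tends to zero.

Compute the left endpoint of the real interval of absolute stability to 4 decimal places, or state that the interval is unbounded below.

On y'=λy, z=hλ:
  y_{n+1} = y_n + z·[9/14·y_n + 5/14·y_{n+1}] ⇒ (1 − 5/14z)y_{n+1} = (1 + 9/14z)y_n
  R(z) = (1 + 9/14z)/(1 − 5/14z).

Find x<0 with |R(x)|<1.
x=-1.44: |R|=0.0491
R=−1: 1+9/14x = −1+5/14x ⇒ -2/7x=2 ⇒ x=2/(-2/7)=-7.0000
Confirm numerically:
  x=-6.967: |R|=0.99730 <1
  x=-5.485: |R|=0.85371 <1
  x=-4.196: |R|=0.67936 <1
  x=-3.223: |R|=0.49832 <1
  x=-7.523: |R|=1.04053 >1
  x=-7.231: |R|=1.01842 >1
  x=-7.108: |R|=1.00872 >1
So |R|<1 on (-7.0000, 0).

z* = -7.0000.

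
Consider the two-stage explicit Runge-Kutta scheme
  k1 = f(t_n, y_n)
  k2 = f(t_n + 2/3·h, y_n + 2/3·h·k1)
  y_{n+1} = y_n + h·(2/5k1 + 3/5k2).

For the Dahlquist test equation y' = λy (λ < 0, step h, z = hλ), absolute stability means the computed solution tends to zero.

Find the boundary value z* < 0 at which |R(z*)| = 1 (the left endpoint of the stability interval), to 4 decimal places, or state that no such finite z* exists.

Test eqn y'=λy, z=hλ:
  k1=λy_n ⇒ h·k1=z·y_n;  k2=λ(1+2/3z)y_n ⇒ h·k2=z(1+2/3z)y_n
  y_{n+1}/y_n = 1 + 2/5z + 3/5z(1+2/3z) = 1 + z + 2/5z²
  R(z) = 1 + z + 2/5z².

Find x<0 with |R(x)|<1.
x=-1.12: |R|=0.3818
R=1: x+2/5x²=0 ⇒ x=−5/2=-2.5000; min R=1−1/(4·2/5)=0.3750>−1
Confirm numerically:
  x=-1.946: |R|=0.56877 <1
  x=-1.666: |R|=0.44422 <1
  x=-1.094: |R|=0.38473 <1
  x=-2.614: |R|=1.11920 >1
  x=-2.568: |R|=1.06985 >1
So |R|<1 on (-2.5000, 0).

left endpoint -2.5000.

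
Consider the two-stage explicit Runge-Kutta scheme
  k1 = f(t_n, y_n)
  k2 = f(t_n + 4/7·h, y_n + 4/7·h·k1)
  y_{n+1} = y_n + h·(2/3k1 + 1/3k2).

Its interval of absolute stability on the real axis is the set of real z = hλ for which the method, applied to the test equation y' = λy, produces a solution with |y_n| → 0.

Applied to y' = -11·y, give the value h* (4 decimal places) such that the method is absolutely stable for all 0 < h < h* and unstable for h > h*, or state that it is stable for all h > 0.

(-5.2500,0); λ=-11 ⇒ h* = (21/4)/11 = 0.4773.

With y'=λy (z=hλ):
  k1=λy_n ⇒ h·k1=z·y_n;  k2=λ(1+4/7z)y_n ⇒ h·k2=z(1+4/7z)y_n
  y_{n+1}/y_n = 1 + 2/3z + 1/3z(1+4/7z) = 1 + z + 4/21z²
  so R(z) = 1 + z + 4/21z².

Need |R(x)|<1, x<0.
x=-0.87: |R|=0.2742
R=1: x+4/21x²=0 ⇒ x=−21/4=-5.2500; min R=1−1/(4·4/21)=-0.3125>−1
Confirm numerically:
  x=-4.436: |R|=0.31221 <1
  x=-4.369: |R|=0.26684 <1
  x=-4.011: |R|=0.05340 <1
  x=-5.343: |R|=1.09465 >1
  x=-5.334: |R|=1.08534 >1
Stable set (-5.2500, 0).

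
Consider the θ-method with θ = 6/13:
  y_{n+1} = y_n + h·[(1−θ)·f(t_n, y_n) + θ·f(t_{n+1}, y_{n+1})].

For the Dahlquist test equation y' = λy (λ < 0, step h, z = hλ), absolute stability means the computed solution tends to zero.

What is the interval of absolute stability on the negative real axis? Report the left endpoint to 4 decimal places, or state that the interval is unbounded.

Test eqn y'=λy, z=hλ:
  y_{n+1} = y_n + z·[7/13·y_n + 6/13·y_{n+1}] ⇒ (1 − 6/13z)y_{n+1} = (1 + 7/13z)y_n
  so R(z) = (1 + 7/13z)/(1 − 6/13z).

Boundary: |R(x)|=1, x<0.
x=-1.69: |R|=0.0506
R=−1: 1+7/13x = −1+6/13x ⇒ -1/13x=2 ⇒ x=2/(-1/13)=-26.0000
Confirm numerically:
  x=-23.931: |R|=0.98679 <1
  x=-15.662: |R|=0.90336 <1
  x=-11.926: |R|=0.83355 <1
  x=-10.898: |R|=0.80734 <1
  x=-26.333: |R|=1.00195 >1
  x=-26.257: |R|=1.00151 >1
  x=-26.203: |R|=1.00119 >1
Interval (-26.0000, 0).

z∈(-26.0000,0).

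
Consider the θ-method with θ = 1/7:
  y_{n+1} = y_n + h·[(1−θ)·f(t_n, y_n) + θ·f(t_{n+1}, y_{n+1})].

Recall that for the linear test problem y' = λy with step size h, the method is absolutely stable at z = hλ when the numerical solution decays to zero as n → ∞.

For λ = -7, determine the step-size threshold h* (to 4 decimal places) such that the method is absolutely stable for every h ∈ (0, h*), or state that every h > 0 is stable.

(-2.8000,0); λ=-7 ⇒ h* = (14/5)/7 = 0.4000.

With y'=λy (z=hλ):
  y_{n+1} = y_n + z·[6/7·y_n + 1/7·y_{n+1}] ⇒ (1 − 1/7z)y_{n+1} = (1 + 6/7z)y_n
  Hence R(z) = (1 + 6/7z)/(1 − 1/7z).

Find x<0 with |R(x)|<1.
x=-1.23: |R|=0.0462
R=−1: 1+6/7x = −1+1/7x ⇒ -5/7x=2 ⇒ x=2/(-5/7)=-2.8000
Confirm numerically:
  x=-2.584: |R|=0.88731 <1
  x=-2.187: |R|=0.66638 <1
  x=-1.496: |R|=0.23258 <1
  x=-2.917: |R|=1.05899 >1
  x=-2.900: |R|=1.05051 >1
Stable set (-2.8000, 0).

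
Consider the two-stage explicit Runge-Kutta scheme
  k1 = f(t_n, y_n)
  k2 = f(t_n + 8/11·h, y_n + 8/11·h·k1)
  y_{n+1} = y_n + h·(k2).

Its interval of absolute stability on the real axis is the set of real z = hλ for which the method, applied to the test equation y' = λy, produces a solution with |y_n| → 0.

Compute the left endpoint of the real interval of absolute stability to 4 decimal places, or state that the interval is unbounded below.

z* = -1.3750.

With y'=λy (z=hλ):
  k1=λy_n ⇒ h·k1=z·y_n;  k2=λ(1+8/11z)y_n ⇒ h·k2=z(1+8/11z)y_n
  y_{n+1}/y_n = 1 + z(1+8/11z) = 1 + z + 8/11z²
  Hence R(z) = 1 + z + 8/11z².

Solve |R(x)|<1 on ℝ⁻.
x=-1.24: |R|=0.8783
R=1: x+8/11x²=0 ⇒ x=−11/8=-1.3750; min R=1−1/(4·8/11)=0.6562>−1
Confirm numerically:
  x=-1.297: |R|=0.92642 <1
  x=-1.235: |R|=0.87425 <1
  x=-1.055: |R|=0.75447 <1
  x=-1.795: |R|=1.54829 >1
  x=-1.620: |R|=1.28865 >1
So |R|<1 on (-1.3750, 0).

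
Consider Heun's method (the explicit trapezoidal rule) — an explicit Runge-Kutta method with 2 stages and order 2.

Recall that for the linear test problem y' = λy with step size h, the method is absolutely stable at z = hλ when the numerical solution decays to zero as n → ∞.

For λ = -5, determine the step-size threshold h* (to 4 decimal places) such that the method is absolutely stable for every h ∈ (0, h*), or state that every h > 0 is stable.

Test eqn y'=λy, z=hλ:
  order 2, 2-stage ⇒ R(z)=1+z+z^2/2
  (e.g. R(-0.71)=0.54205, |R|=0.54205)

Solve |R(x)|<1 on ℝ⁻.
x=-0.71: |R|=0.5421
|R(-2.37)|=1.4385 |R(-1.63)|=0.6985 |R(-1.28)|=0.5392
Bisect:
  x_lo=-2.5656 |R|=1.7255  x_hi=-0.0709 |R|=0.9316
  mid=-1.31827 |R|=0.55065 →hi
  mid=-1.94193 |R|=0.94361 →hi
  mid=-2.25376 |R|=1.28596 →lo
  mid=-2.09784 |R|=1.10263 →lo
  mid=-2.01989 |R|=1.02008 →lo
  mid=-1.98091 |R|=0.98109 →hi
  mid=-2.00040 |R|=1.00040 →lo
  mid=-1.99065 |R|=0.99070 →hi
  mid=-1.99552 |R|=0.99553 →hi
  mid=-1.99796 |R|=0.99796 →hi
  ...
  [-2.00009,-1.99994] ⇒ x*=-2.0000
Stable set (-2.0000, 0).

(-2.0000,0); λ=-5 ⇒ h* = 0.4000.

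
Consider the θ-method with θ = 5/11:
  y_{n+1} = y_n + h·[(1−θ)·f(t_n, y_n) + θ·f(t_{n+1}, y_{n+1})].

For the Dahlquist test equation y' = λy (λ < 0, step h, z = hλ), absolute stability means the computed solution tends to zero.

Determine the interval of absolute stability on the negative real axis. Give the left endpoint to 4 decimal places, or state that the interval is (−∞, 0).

z∈(-22.0000,0).

Set f=λy, z=hλ:
  y_{n+1} = y_n + z·[6/11·y_n + 5/11·y_{n+1}] ⇒ (1 − 5/11z)y_{n+1} = (1 + 6/11z)y_n
  so R(z) = (1 + 6/11z)/(1 − 5/11z).

Need |R(x)|<1, x<0.
x=-1.17: |R|=0.2362
R=−1: 1+6/11x = −1+5/11x ⇒ -1/11x=2 ⇒ x=2/(-1/11)=-22.0000
Confirm numerically:
  x=-14.986: |R|=0.91838 <1
  x=-12.642: |R|=0.87390 <1
  x=-11.922: |R|=0.85727 <1
  x=-9.760: |R|=0.79532 <1
  x=-22.423: |R|=1.00344 >1
  x=-22.416: |R|=1.00338 >1
  x=-22.310: |R|=1.00253 >1
Stable set (-22.0000, 0).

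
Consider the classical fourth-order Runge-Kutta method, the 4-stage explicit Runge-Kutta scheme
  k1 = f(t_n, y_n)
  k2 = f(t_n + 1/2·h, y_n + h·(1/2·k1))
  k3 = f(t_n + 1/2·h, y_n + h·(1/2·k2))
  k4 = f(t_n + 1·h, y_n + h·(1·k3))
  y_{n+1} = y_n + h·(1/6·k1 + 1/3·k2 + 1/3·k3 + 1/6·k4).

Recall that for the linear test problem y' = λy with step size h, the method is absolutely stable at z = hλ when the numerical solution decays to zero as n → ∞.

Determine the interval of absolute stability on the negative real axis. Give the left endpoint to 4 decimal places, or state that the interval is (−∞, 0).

(-2.7853, 0).

Set f=λy, z=hλ:
  order 4, 4-stage ⇒ R(z)=1+z+z^2/2+z^3/6+z^4/24
  (e.g. R(-0.98)=0.38177, |R|=0.38177)

Find x<0 with |R(x)|<1.
x=-0.98: |R|=0.3818
|R(-1.82)|=0.2886 |R(-1.77)|=0.2812 |R(-0.97)|=0.3852
Bisect:
  x_lo=-3.6817 |R|=3.4338  x_hi=-0.3873 |R|=0.6789
  mid=-2.03451 |R|=0.34544 →hi
  mid=-2.85809 |R|=1.11541 →lo
  mid=-2.44630 |R|=0.59816 →hi
  mid=-2.65219 |R|=0.81718 →hi
  mid=-2.75514 |R|=0.95548 →hi
  mid=-2.80661 |R|=1.03262 →lo
  mid=-2.78088 |R|=0.99336 →hi
  mid=-2.79374 |R|=1.01282 →lo
  ...
  [-2.78530,-2.78510] ⇒ x*=-2.7853
So |R|<1 on (-2.7853, 0).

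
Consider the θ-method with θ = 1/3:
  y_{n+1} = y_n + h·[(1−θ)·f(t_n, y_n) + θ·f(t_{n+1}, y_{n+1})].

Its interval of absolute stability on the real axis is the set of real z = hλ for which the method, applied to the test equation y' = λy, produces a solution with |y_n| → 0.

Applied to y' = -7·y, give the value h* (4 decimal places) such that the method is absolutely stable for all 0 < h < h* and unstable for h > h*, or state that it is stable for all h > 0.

Test eqn y'=λy, z=hλ:
  y_{n+1} = y_n + z·[2/3·y_n + 1/3·y_{n+1}] ⇒ (1 − 1/3z)y_{n+1} = (1 + 2/3z)y_n
  so R(z) = (1 + 2/3z)/(1 − 1/3z).

Solve |R(x)|<1 on ℝ⁻.
x=-0.72: |R|=0.4194
R=−1: 1+2/3x = −1+1/3x ⇒ -1/3x=2 ⇒ x=2/(-1/3)=-6.0000
Confirm numerically:
  x=-4.231: |R|=0.75536 <1
  x=-4.015: |R|=0.71703 <1
  x=-3.339: |R|=0.58022 <1
  x=-2.603: |R|=0.39372 <1
  x=-6.270: |R|=1.02913 >1
  x=-6.262: |R|=1.02829 >1
  x=-6.170: |R|=1.01854 >1
So |R|<1 on (-6.0000, 0).

(-6.0000,0); λ=-7 ⇒ h* = (6)/7 = 0.8571.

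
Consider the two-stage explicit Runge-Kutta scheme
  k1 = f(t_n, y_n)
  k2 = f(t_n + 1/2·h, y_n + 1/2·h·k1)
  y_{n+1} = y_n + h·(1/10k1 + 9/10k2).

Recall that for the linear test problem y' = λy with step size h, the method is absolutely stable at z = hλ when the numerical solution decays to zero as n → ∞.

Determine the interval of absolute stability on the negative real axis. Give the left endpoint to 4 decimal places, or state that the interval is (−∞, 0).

z∈(-2.2222,0).

On y'=λy, z=hλ:
  k1=λy_n ⇒ h·k1=z·y_n;  k2=λ(1+1/2z)y_n ⇒ h·k2=z(1+1/2z)y_n
  y_{n+1}/y_n = 1 + 1/10z + 9/10z(1+1/2z) = 1 + z + 9/20z²
  ⇒ R(z) = 1 + z + 9/20z².

Find x<0 with |R(x)|<1.
x=-1.1: |R|=0.4445
R=1: x+9/20x²=0 ⇒ x=−20/9=-2.2222; min R=1−1/(4·9/20)=0.4444>−1
Confirm numerically:
  x=-2.153: |R|=0.93293 <1
  x=-2.146: |R|=0.92639 <1
  x=-1.858: |R|=0.69547 <1
  x=-1.339: |R|=0.46781 <1
  x=-2.582: |R|=1.41803 >1
  x=-2.366: |R|=1.15308 >1
  x=-2.294: |R|=1.07410 >1
So |R|<1 on (-2.2222, 0).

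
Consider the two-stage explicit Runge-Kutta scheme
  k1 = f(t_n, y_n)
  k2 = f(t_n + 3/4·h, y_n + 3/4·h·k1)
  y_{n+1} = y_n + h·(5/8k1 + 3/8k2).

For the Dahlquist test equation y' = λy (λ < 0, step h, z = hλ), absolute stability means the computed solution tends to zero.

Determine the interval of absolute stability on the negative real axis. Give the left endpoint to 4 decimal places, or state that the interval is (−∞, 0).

On y'=λy, z=hλ:
  k1=λy_n ⇒ h·k1=z·y_n;  k2=λ(1+3/4z)y_n ⇒ h·k2=z(1+3/4z)y_n
  y_{n+1}/y_n = 1 + 5/8z + 3/8z(1+3/4z) = 1 + z + 9/32z²
  ⇒ R(z) = 1 + z + 9/32z².

Boundary: |R(x)|=1, x<0.
x=-1.41: |R|=0.1492
R=1: x+9/32x²=0 ⇒ x=−32/9=-3.5556; min R=1−1/(4·9/32)=0.1111>−1
Confirm numerically:
  x=-3.532: |R|=0.97660 <1
  x=-2.528: |R|=0.26941 <1
  x=-2.181: |R|=0.15684 <1
  x=-1.894: |R|=0.11491 <1
  x=-4.017: |R|=1.52133 >1
  x=-3.665: |R|=1.11281 >1
  x=-3.660: |R|=1.10751 >1
So |R|<1 on (-3.5556, 0).

z∈(-3.5556,0).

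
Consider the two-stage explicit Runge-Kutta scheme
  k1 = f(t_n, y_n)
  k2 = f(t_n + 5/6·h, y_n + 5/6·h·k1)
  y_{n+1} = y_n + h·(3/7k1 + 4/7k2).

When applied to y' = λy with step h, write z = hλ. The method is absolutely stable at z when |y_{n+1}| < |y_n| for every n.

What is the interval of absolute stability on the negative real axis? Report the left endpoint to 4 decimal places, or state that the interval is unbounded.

Test eqn y'=λy, z=hλ:
  k1=λy_n ⇒ h·k1=z·y_n;  k2=λ(1+5/6z)y_n ⇒ h·k2=z(1+5/6z)y_n
  y_{n+1}/y_n = 1 + 3/7z + 4/7z(1+5/6z) = 1 + z + 10/21z²
  R(z) = 1 + z + 10/21z².

Need |R(x)|<1, x<0.
x=-1.01: |R|=0.4758
R=1: x+10/21x²=0 ⇒ x=−21/10=-2.1000; min R=1−1/(4·10/21)=0.4750>−1
Confirm numerically:
  x=-1.824: |R|=0.76027 <1
  x=-1.211: |R|=0.48734 <1
  x=-0.946: |R|=0.48015 <1
  x=-2.431: |R|=1.38317 >1
  x=-2.205: |R|=1.11025 >1
  x=-2.138: |R|=1.03869 >1
Stable set (-2.1000, 0).

(-2.1000, 0).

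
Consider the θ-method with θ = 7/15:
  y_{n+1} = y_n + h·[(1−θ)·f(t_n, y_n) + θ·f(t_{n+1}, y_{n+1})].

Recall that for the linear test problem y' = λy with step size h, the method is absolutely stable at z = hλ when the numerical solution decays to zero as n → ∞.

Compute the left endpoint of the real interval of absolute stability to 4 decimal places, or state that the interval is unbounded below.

Set f=λy, z=hλ:
  y_{n+1} = y_n + z·[8/15·y_n + 7/15·y_{n+1}] ⇒ (1 − 7/15z)y_{n+1} = (1 + 8/15z)y_n
  so R(z) = (1 + 8/15z)/(1 − 7/15z).

Need |R(x)|<1, x<0.
x=-0.64: |R|=0.5072
R=−1: 1+8/15x = −1+7/15x ⇒ -1/15x=2 ⇒ x=2/(-1/15)=-30.0000
Confirm numerically:
  x=-23.698: |R|=0.96516 <1
  x=-18.665: |R|=0.92218 <1
  x=-16.774: |R|=0.90012 <1
  x=-16.425: |R|=0.89556 <1
  x=-30.563: |R|=1.00246 >1
  x=-30.372: |R|=1.00163 >1
Interval (-30.0000, 0).

z* = -30.0000.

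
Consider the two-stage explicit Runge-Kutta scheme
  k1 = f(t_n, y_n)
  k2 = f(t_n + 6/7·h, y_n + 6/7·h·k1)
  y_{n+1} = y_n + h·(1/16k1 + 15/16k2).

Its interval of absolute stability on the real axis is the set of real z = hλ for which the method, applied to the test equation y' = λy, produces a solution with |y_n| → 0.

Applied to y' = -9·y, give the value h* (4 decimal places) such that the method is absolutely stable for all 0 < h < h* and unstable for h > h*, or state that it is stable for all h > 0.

(-1.2444,0); λ=-9 ⇒ h* = (56/45)/9 = 0.1383.

With y'=λy (z=hλ):
  k1=λy_n ⇒ h·k1=z·y_n;  k2=λ(1+6/7z)y_n ⇒ h·k2=z(1+6/7z)y_n
  y_{n+1}/y_n = 1 + 1/16z + 15/16z(1+6/7z) = 1 + z + 45/56z²
  R(z) = 1 + z + 45/56z².

Boundary: |R(x)|=1, x<0.
x=-0.75: |R|=0.7020
R=1: x+45/56x²=0 ⇒ x=−56/45=-1.2444; min R=1−1/(4·45/56)=0.6889>−1
Confirm numerically:
  x=-1.210: |R|=0.96651 <1
  x=-1.136: |R|=0.90101 <1
  x=-0.753: |R|=0.70263 <1
  x=-1.726: |R|=1.66790 >1
  x=-1.557: |R|=1.39106 >1
  x=-1.323: |R|=1.08351 >1
So |R|<1 on (-1.2444, 0).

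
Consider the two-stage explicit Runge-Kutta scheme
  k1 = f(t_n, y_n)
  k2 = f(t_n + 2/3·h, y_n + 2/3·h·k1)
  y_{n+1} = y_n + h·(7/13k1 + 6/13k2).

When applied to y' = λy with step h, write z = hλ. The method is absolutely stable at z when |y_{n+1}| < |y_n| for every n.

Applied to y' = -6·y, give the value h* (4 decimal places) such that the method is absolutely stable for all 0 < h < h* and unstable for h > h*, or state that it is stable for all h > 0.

With y'=λy (z=hλ):
  k1=λy_n ⇒ h·k1=z·y_n;  k2=λ(1+2/3z)y_n ⇒ h·k2=z(1+2/3z)y_n
  y_{n+1}/y_n = 1 + 7/13z + 6/13z(1+2/3z) = 1 + z + 4/13z²
  so R(z) = 1 + z + 4/13z².

Find x<0 with |R(x)|<1.
x=-0.4: |R|=0.6492
R=1: x+4/13x²=0 ⇒ x=−13/4=-3.2500; min R=1−1/(4·4/13)=0.1875>−1
Confirm numerically:
  x=-2.218: |R|=0.29570 <1
  x=-1.903: |R|=0.21128 <1
  x=-1.541: |R|=0.18967 <1
  x=-3.654: |R|=1.45422 >1
  x=-3.471: |R|=1.23603 >1
  x=-3.285: |R|=1.03538 >1
Stable set (-3.2500, 0).

(-3.2500,0); λ=-6 ⇒ h* = (13/4)/6 = 0.5417.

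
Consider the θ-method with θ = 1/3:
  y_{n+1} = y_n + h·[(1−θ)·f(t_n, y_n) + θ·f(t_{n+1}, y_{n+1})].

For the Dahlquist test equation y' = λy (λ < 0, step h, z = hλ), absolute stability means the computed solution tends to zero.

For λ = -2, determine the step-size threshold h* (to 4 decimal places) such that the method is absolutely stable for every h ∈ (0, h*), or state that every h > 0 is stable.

Test eqn y'=λy, z=hλ:
  y_{n+1} = y_n + z·[2/3·y_n + 1/3·y_{n+1}] ⇒ (1 − 1/3z)y_{n+1} = (1 + 2/3z)y_n
  ⇒ R(z) = (1 + 2/3z)/(1 − 1/3z).

Solve |R(x)|<1 on ℝ⁻.
x=-1.05: |R|=0.2222
R=−1: 1+2/3x = −1+1/3x ⇒ -1/3x=2 ⇒ x=2/(-1/3)=-6.0000
Confirm numerically:
  x=-5.417: |R|=0.93074 <1
  x=-2.678: |R|=0.41493 <1
  x=-2.637: |R|=0.40341 <1
  x=-6.536: |R|=1.05621 >1
  x=-6.528: |R|=1.05542 >1
  x=-6.099: |R|=1.01088 >1
Stable set (-6.0000, 0).

(-6.0000,0); λ=-2 ⇒ h* = (6)/2 = 3.0000.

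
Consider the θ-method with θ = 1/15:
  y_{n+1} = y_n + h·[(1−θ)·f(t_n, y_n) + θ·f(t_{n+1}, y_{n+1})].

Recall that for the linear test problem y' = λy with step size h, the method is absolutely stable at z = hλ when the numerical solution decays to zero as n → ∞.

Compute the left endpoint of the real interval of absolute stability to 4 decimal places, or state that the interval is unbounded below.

z* = -2.3077.

On y'=λy, z=hλ:
  y_{n+1} = y_n + z·[14/15·y_n + 1/15·y_{n+1}] ⇒ (1 − 1/15z)y_{n+1} = (1 + 14/15z)y_n
  R(z) = (1 + 14/15z)/(1 − 1/15z).

Find x<0 with |R(x)|<1.
x=-1.33: |R|=0.2217
R=−1: 1+14/15x = −1+1/15x ⇒ -13/15x=2 ⇒ x=2/(-13/15)=-2.3077
Confirm numerically:
  x=-1.947: |R|=0.72331 <1
  x=-1.881: |R|=0.67141 <1
  x=-1.264: |R|=0.16576 <1
  x=-0.949: |R|=0.10747 <1
  x=-2.425: |R|=1.08752 >1
  x=-2.385: |R|=1.05781 >1
  x=-2.344: |R|=1.02721 >1
Interval (-2.3077, 0).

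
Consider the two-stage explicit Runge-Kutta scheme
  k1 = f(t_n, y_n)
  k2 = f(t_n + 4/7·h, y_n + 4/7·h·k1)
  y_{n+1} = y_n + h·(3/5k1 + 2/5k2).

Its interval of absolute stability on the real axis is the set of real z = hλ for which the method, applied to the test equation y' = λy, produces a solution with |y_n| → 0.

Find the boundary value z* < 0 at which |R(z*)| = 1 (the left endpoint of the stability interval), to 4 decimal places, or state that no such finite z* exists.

Set f=λy, z=hλ:
  k1=λy_n ⇒ h·k1=z·y_n;  k2=λ(1+4/7z)y_n ⇒ h·k2=z(1+4/7z)y_n
  y_{n+1}/y_n = 1 + 3/5z + 2/5z(1+4/7z) = 1 + z + 8/35z²
  Hence R(z) = 1 + z + 8/35z².

Need |R(x)|<1, x<0.
x=-0.98: |R|=0.2395
R=1: x+8/35x²=0 ⇒ x=−35/8=-4.3750; min R=1−1/(4·8/35)=-0.0938>−1
Confirm numerically:
  x=-4.186: |R|=0.81916 <1
  x=-3.511: |R|=0.30663 <1
  x=-3.448: |R|=0.26942 <1
  x=-2.409: |R|=0.08254 <1
  x=-4.668: |R|=1.31262 >1
  x=-4.608: |R|=1.24541 >1
Interval (-4.3750, 0).

z* = -4.3750.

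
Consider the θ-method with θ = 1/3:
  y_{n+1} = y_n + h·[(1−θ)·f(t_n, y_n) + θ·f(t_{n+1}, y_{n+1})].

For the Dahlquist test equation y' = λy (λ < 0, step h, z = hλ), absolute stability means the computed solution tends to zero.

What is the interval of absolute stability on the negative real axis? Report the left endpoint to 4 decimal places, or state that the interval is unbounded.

z∈(-6.0000,0).

Set f=λy, z=hλ:
  y_{n+1} = y_n + z·[2/3·y_n + 1/3·y_{n+1}] ⇒ (1 − 1/3z)y_{n+1} = (1 + 2/3z)y_n
  R(z) = (1 + 2/3z)/(1 − 1/3z).

Need |R(x)|<1, x<0.
x=-1.66: |R|=0.0687
R=−1: 1+2/3x = −1+1/3x ⇒ -1/3x=2 ⇒ x=2/(-1/3)=-6.0000
Confirm numerically:
  x=-2.677: |R|=0.41466 <1
  x=-2.642: |R|=0.40482 <1
  x=-2.639: |R|=0.40397 <1
  x=-6.470: |R|=1.04963 >1
  x=-6.294: |R|=1.03163 >1
  x=-6.195: |R|=1.02121 >1
So |R|<1 on (-6.0000, 0).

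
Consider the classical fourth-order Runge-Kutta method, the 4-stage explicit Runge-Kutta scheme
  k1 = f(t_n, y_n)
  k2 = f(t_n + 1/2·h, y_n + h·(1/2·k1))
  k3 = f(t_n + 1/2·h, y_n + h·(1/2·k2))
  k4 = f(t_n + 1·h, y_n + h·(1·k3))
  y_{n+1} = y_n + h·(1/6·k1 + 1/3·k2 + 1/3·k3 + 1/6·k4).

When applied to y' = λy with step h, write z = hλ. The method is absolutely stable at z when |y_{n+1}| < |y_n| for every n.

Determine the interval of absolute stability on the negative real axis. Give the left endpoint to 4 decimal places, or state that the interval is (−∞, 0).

On y'=λy, z=hλ:
  order 4, 4-stage ⇒ R(z)=1+z+z^2/2+z^3/6+z^4/24
  (e.g. R(-0.82)=0.44314, |R|=0.44314)

Find x<0 with |R(x)|<1.
x=-0.82: |R|=0.4431
|R(-3.04)|=1.4570 |R(-2.39)|=0.5502 |R(-1.79)|=0.2839
Bisect:
  x_lo=-3.2262 |R|=1.8954  x_hi=-0.3692 |R|=0.6914
  mid=-1.79771 |R|=0.28505 →hi
  mid=-2.51197 |R|=0.66027 →hi
  mid=-2.86910 |R|=1.13388 →lo
  mid=-2.69053 |R|=0.86628 →hi
  mid=-2.77981 |R|=0.99177 →hi
  mid=-2.82446 |R|=1.06067 →lo
  mid=-2.80214 |R|=1.02569 →lo
  mid=-2.79098 |R|=1.00860 →lo
  mid=-2.78539 |R|=1.00015 →lo
  mid=-2.78260 |R|=0.99595 →hi
  ...
  [-2.78539,-2.78522] ⇒ x*=-2.7853
Interval (-2.7853, 0).

z∈(-2.7853,0).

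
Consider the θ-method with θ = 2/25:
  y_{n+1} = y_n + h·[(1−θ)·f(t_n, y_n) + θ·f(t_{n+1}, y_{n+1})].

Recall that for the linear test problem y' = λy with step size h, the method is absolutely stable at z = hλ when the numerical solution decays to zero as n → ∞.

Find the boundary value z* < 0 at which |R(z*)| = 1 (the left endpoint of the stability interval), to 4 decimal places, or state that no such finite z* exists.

z* = -2.3810.

Set f=λy, z=hλ:
  y_{n+1} = y_n + z·[23/25·y_n + 2/25·y_{n+1}] ⇒ (1 − 2/25z)y_{n+1} = (1 + 23/25z)y_n
  ⇒ R(z) = (1 + 23/25z)/(1 − 2/25z).

Need |R(x)|<1, x<0.
x=-1.65: |R|=0.4576
R=−1: 1+23/25x = −1+2/25x ⇒ -21/25x=2 ⇒ x=2/(-21/25)=-2.3810
Confirm numerically:
  x=-2.307: |R|=0.94756 <1
  x=-1.612: |R|=0.42786 <1
  x=-1.165: |R|=0.06568 <1
  x=-2.611: |R|=1.15985 >1
  x=-2.505: |R|=1.08680 >1
Stable set (-2.3810, 0).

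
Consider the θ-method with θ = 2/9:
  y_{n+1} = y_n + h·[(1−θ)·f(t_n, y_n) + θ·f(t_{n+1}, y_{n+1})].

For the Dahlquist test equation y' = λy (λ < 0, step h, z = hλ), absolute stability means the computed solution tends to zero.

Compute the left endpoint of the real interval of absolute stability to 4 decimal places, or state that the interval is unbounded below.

Set f=λy, z=hλ:
  y_{n+1} = y_n + z·[7/9·y_n + 2/9·y_{n+1}] ⇒ (1 − 2/9z)y_{n+1} = (1 + 7/9z)y_n
  R(z) = (1 + 7/9z)/(1 − 2/9z).

Find x<0 with |R(x)|<1.
x=-0.46: |R|=0.5827
R=−1: 1+7/9x = −1+2/9x ⇒ -5/9x=2 ⇒ x=2/(-5/9)=-3.6000
Confirm numerically:
  x=-3.373: |R|=0.92792 <1
  x=-3.152: |R|=0.85363 <1
  x=-2.373: |R|=0.55369 <1
  x=-1.964: |R|=0.36726 <1
  x=-4.196: |R|=1.17134 >1
  x=-4.037: |R|=1.12797 >1
  x=-3.857: |R|=1.07688 >1
Stable set (-3.6000, 0).

z* = -3.6000.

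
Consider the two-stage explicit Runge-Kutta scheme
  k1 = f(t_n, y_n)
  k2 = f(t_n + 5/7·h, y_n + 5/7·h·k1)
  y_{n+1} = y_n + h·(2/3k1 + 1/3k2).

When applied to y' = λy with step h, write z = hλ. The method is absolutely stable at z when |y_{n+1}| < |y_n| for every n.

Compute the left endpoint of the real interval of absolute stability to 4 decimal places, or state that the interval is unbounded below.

left endpoint -4.2000.

With y'=λy (z=hλ):
  k1=λy_n ⇒ h·k1=z·y_n;  k2=λ(1+5/7z)y_n ⇒ h·k2=z(1+5/7z)y_n
  y_{n+1}/y_n = 1 + 2/3z + 1/3z(1+5/7z) = 1 + z + 5/21z²
  ⇒ R(z) = 1 + z + 5/21z².

Solve |R(x)|<1 on ℝ⁻.
x=-0.71: |R|=0.4100
R=1: x+5/21x²=0 ⇒ x=−21/5=-4.2000; min R=1−1/(4·5/21)=-0.0500>−1
Confirm numerically:
  x=-3.785: |R|=0.62601 <1
  x=-3.060: |R|=0.16943 <1
  x=-2.897: |R|=0.10124 <1
  x=-2.565: |R|=0.00148 <1
  x=-4.725: |R|=1.59062 >1
  x=-4.286: |R|=1.08776 >1
So |R|<1 on (-4.2000, 0).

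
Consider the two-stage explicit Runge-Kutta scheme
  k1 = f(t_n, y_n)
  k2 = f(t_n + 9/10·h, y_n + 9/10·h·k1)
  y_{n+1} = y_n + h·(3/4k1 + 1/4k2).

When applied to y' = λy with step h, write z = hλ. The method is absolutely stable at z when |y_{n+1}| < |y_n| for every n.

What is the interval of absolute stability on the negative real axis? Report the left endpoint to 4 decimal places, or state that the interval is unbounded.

(-4.4444, 0).

Test eqn y'=λy, z=hλ:
  k1=λy_n ⇒ h·k1=z·y_n;  k2=λ(1+9/10z)y_n ⇒ h·k2=z(1+9/10z)y_n
  y_{n+1}/y_n = 1 + 3/4z + 1/4z(1+9/10z) = 1 + z + 9/40z²
  so R(z) = 1 + z + 9/40z².

Need |R(x)|<1, x<0.
x=-0.89: |R|=0.2882
R=1: x+9/40x²=0 ⇒ x=−40/9=-4.4444; min R=1−1/(4·9/40)=-0.1111>−1
Confirm numerically:
  x=-4.025: |R|=0.62014 <1
  x=-3.937: |R|=0.55049 <1
  x=-3.114: |R|=0.06782 <1
  x=-2.243: |R|=0.11101 <1
  x=-4.990: |R|=1.61252 >1
  x=-4.640: |R|=1.20416 >1
Stable set (-4.4444, 0).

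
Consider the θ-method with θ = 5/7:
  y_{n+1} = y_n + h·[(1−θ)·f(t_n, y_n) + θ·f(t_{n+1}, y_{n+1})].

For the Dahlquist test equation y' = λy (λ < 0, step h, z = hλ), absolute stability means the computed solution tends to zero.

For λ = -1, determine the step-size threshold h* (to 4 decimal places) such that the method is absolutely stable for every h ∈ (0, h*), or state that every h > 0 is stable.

interval (−∞, 0). Any h>0 works for λ=-1.

On y'=λy, z=hλ:
  y_{n+1} = y_n + z·[2/7·y_n + 5/7·y_{n+1}] ⇒ (1 − 5/7z)y_{n+1} = (1 + 2/7z)y_n
  ⇒ R(z) = (1 + 2/7z)/(1 − 5/7z).

Boundary: |R(x)|=1, x<0.
x=-0.47: |R|=0.6481
x=-2: |R|=0.1765
x=-10: |R|=0.2281
x=-100: |R|=0.3807
θ=5/7≥1/2 ⇒ |1+2/7x|<|1−5/7x| ∀x<0 ⇒ unbounded interval.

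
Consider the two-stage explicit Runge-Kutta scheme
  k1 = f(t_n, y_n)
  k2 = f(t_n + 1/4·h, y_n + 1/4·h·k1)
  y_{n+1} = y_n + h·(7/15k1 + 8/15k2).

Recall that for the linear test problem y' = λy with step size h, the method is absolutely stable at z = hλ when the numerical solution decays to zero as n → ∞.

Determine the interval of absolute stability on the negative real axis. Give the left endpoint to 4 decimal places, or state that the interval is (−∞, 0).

Test eqn y'=λy, z=hλ:
  k1=λy_n ⇒ h·k1=z·y_n;  k2=λ(1+1/4z)y_n ⇒ h·k2=z(1+1/4z)y_n
  y_{n+1}/y_n = 1 + 7/15z + 8/15z(1+1/4z) = 1 + z + 2/15z²
  so R(z) = 1 + z + 2/15z².

Need |R(x)|<1, x<0.
x=-1.67: |R|=0.2981
R=1: x+2/15x²=0 ⇒ x=−15/2=-7.5000; min R=1−1/(4·2/15)=-0.8750>−1
Confirm numerically:
  x=-5.280: |R|=0.56288 <1
  x=-3.563: |R|=0.87034 <1
  x=-3.351: |R|=0.85377 <1
  x=-7.937: |R|=1.46246 >1
  x=-7.724: |R|=1.23069 >1
Interval (-7.5000, 0).

z∈(-7.5000,0).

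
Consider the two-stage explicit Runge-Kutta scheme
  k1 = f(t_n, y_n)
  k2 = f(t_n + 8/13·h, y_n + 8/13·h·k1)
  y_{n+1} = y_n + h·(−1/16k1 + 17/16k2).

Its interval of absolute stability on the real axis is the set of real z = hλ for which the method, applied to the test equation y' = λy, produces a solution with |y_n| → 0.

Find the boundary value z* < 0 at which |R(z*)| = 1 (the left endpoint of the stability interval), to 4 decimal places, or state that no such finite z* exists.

z* = -1.5294.

Test eqn y'=λy, z=hλ:
  k1=λy_n ⇒ h·k1=z·y_n;  k2=λ(1+8/13z)y_n ⇒ h·k2=z(1+8/13z)y_n
  y_{n+1}/y_n = 1 − 1/16z + 17/16z(1+8/13z) = 1 + z + 17/26z²
  R(z) = 1 + z + 17/26z².

Solve |R(x)|<1 on ℝ⁻.
x=-1.35: |R|=0.8416
R=1: x+17/26x²=0 ⇒ x=−26/17=-1.5294; min R=1−1/(4·17/26)=0.6176>−1
Confirm numerically:
  x=-1.440: |R|=0.91582 <1
  x=-1.256: |R|=0.77547 <1
  x=-0.783: |R|=0.61787 <1
  x=-1.856: |R|=1.39633 >1
  x=-1.782: |R|=1.29430 >1
  x=-1.640: |R|=1.11858 >1
Interval (-1.5294, 0).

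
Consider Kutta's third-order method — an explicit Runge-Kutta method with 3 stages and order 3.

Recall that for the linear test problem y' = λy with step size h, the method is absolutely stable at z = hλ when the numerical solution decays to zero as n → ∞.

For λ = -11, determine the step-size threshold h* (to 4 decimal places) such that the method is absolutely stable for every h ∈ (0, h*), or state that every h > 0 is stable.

On y'=λy, z=hλ:
  order 3, 3-stage ⇒ R(z)=1+z+z^2/2+z^3/6
  (e.g. R(-0.81)=0.42948, |R|=0.42948)

Find x<0 with |R(x)|<1.
x=-0.81: |R|=0.4295
|R(-2.48)|=0.9470 |R(-2.04)|=0.3741 |R(-1.32)|=0.1679
Bisect:
  x_lo=-3.2925 |R|=2.8210  x_hi=-0.1699 |R|=0.8437
  mid=-1.73122 |R|=0.09744 →hi
  mid=-2.51187 |R|=0.99856 →hi
  mid=-2.90219 |R|=1.76488 →lo
  mid=-2.70703 |R|=1.34921 →lo
  mid=-2.60945 |R|=1.16622 →lo
  mid=-2.56066 |R|=1.08053 →lo
  mid=-2.53626 |R|=1.03909 →lo
  mid=-2.52406 |R|=1.01871 →lo
  mid=-2.51797 |R|=1.00860 →lo
  ...
  [-2.51282,-2.51263] ⇒ x*=-2.5127
Interval (-2.5127, 0).

(-2.5127,0); λ=-11 ⇒ h* = 0.2284.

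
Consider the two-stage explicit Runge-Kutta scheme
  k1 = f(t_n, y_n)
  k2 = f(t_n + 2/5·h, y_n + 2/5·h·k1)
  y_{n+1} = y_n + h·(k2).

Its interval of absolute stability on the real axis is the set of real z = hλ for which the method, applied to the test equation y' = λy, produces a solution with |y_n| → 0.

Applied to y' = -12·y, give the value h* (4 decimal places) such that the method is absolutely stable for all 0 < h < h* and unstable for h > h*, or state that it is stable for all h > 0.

With y'=λy (z=hλ):
  k1=λy_n ⇒ h·k1=z·y_n;  k2=λ(1+2/5z)y_n ⇒ h·k2=z(1+2/5z)y_n
  y_{n+1}/y_n = 1 + z(1+2/5z) = 1 + z + 2/5z²
  ⇒ R(z) = 1 + z + 2/5z².

Solve |R(x)|<1 on ℝ⁻.
x=-0.33: |R|=0.7136
R=1: x+2/5x²=0 ⇒ x=−5/2=-2.5000; min R=1−1/(4·2/5)=0.3750>−1
Confirm numerically:
  x=-1.670: |R|=0.44556 <1
  x=-1.328: |R|=0.37743 <1
  x=-1.296: |R|=0.37585 <1
  x=-3.068: |R|=1.69705 >1
  x=-2.775: |R|=1.30525 >1
  x=-2.602: |R|=1.10616 >1
Interval (-2.5000, 0).

(-2.5000,0); λ=-12 ⇒ h* = (5/2)/12 = 0.2083.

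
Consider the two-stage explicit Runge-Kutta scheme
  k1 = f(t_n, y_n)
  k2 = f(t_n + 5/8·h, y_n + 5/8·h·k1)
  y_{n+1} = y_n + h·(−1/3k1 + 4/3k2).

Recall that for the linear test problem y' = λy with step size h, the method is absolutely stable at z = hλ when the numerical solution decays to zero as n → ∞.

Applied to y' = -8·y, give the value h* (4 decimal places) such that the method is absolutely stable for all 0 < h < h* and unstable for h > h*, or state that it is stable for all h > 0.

Test eqn y'=λy, z=hλ:
  k1=λy_n ⇒ h·k1=z·y_n;  k2=λ(1+5/8z)y_n ⇒ h·k2=z(1+5/8z)y_n
  y_{n+1}/y_n = 1 − 1/3z + 4/3z(1+5/8z) = 1 + z + 5/6z²
  R(z) = 1 + z + 5/6z².

Need |R(x)|<1, x<0.
x=-1.64: |R|=1.6013
R=1: x+5/6x²=0 ⇒ x=−6/5=-1.2000; min R=1−1/(4·5/6)=0.7000>−1
Confirm numerically:
  x=-1.087: |R|=0.89764 <1
  x=-0.934: |R|=0.79296 <1
  x=-0.793: |R|=0.73104 <1
  x=-0.732: |R|=0.71452 <1
  x=-1.312: |R|=1.12245 >1
  x=-1.282: |R|=1.08760 >1
Stable set (-1.2000, 0).

(-1.2000,0); λ=-8 ⇒ h* = (6/5)/8 = 0.1500.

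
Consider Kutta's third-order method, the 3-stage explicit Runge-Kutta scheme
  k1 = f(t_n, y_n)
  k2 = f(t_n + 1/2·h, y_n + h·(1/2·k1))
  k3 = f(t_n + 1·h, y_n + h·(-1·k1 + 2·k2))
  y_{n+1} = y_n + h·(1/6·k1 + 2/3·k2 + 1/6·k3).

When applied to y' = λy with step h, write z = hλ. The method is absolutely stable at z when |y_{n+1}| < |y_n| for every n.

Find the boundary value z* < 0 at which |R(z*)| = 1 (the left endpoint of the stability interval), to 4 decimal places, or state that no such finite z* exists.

left endpoint -2.5127.

With y'=λy (z=hλ):
  order 3, 3-stage ⇒ R(z)=1+z+z^2/2+z^3/6
  (e.g. R(-0.68)=0.49879, |R|=0.49879)

Find x<0 with |R(x)|<1.
x=-0.68: |R|=0.4988
|R(-2.36)|=0.7659 |R(-1.99)|=0.3234 |R(-1.48)|=0.0749
Bisect:
  x_lo=-3.3110 |R|=2.8792  x_hi=-0.3137 |R|=0.7304
  mid=-1.81232 |R|=0.16216 →hi
  mid=-2.56164 |R|=1.08223 →lo
  mid=-2.18698 |R|=0.53888 →hi
  mid=-2.37431 |R|=0.78644 →hi
  mid=-2.46798 |R|=0.92790 →hi
  mid=-2.51481 |R|=1.00340 →lo
  mid=-2.49139 |R|=0.96524 →hi
  mid=-2.50310 |R|=0.98422 →hi
  mid=-2.50896 |R|=0.99378 →hi
  mid=-2.51188 |R|=0.99859 →hi
  ...
  [-2.51280,-2.51262] ⇒ x*=-2.5127
So |R|<1 on (-2.5127, 0).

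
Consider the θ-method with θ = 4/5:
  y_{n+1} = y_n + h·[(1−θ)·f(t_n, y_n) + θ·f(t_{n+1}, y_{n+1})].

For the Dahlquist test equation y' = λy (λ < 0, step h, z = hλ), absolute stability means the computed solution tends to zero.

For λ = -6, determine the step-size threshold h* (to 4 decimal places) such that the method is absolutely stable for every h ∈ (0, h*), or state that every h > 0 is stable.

Test eqn y'=λy, z=hλ:
  y_{n+1} = y_n + z·[1/5·y_n + 4/5·y_{n+1}] ⇒ (1 − 4/5z)y_{n+1} = (1 + 1/5z)y_n
  R(z) = (1 + 1/5z)/(1 − 4/5z).

Solve |R(x)|<1 on ℝ⁻.
x=-1.5: |R|=0.3182
x=-2: |R|=0.2308
x=-10: |R|=0.1111
x=-100: |R|=0.2346
θ=4/5≥1/2 ⇒ |1+1/5x|<|1−4/5x| ∀x<0 ⇒ stable on all of ℝ⁻.

interval (−∞, 0). Any h>0 works for λ=-6.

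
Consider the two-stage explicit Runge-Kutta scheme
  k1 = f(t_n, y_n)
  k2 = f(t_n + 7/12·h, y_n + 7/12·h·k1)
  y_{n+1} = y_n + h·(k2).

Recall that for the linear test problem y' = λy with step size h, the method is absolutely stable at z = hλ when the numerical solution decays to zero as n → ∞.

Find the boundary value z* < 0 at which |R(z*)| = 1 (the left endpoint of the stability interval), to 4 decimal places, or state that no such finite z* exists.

On y'=λy, z=hλ:
  k1=λy_n ⇒ h·k1=z·y_n;  k2=λ(1+7/12z)y_n ⇒ h·k2=z(1+7/12z)y_n
  y_{n+1}/y_n = 1 + z(1+7/12z) = 1 + z + 7/12z²
  ⇒ R(z) = 1 + z + 7/12z².

Solve |R(x)|<1 on ℝ⁻.
x=-1.44: |R|=0.7696
R=1: x+7/12x²=0 ⇒ x=−12/7=-1.7143; min R=1−1/(4·7/12)=0.5714>−1
Confirm numerically:
  x=-1.674: |R|=0.96066 <1
  x=-1.547: |R|=0.84904 <1
  x=-1.426: |R|=0.76019 <1
  x=-1.213: |R|=0.64530 <1
  x=-2.019: |R|=1.35888 >1
  x=-1.871: |R|=1.17104 >1
  x=-1.751: |R|=1.03750 >1
Stable set (-1.7143, 0).

left endpoint -1.7143.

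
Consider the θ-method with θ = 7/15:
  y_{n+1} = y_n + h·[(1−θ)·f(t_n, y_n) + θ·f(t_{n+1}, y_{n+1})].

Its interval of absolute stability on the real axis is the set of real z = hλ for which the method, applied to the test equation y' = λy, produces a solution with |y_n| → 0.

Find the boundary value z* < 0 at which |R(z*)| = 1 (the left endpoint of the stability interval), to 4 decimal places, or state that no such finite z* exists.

With y'=λy (z=hλ):
  y_{n+1} = y_n + z·[8/15·y_n + 7/15·y_{n+1}] ⇒ (1 − 7/15z)y_{n+1} = (1 + 8/15z)y_n
  Hence R(z) = (1 + 8/15z)/(1 − 7/15z).

Boundary: |R(x)|=1, x<0.
x=-1.69: |R|=0.0552
R=−1: 1+8/15x = −1+7/15x ⇒ -1/15x=2 ⇒ x=2/(-1/15)=-30.0000
Confirm numerically:
  x=-24.927: |R|=0.97323 <1
  x=-23.866: |R|=0.96631 <1
  x=-17.681: |R|=0.91123 <1
  x=-30.306: |R|=1.00135 >1
  x=-30.200: |R|=1.00088 >1
So |R|<1 on (-30.0000, 0).

left endpoint -30.0000.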